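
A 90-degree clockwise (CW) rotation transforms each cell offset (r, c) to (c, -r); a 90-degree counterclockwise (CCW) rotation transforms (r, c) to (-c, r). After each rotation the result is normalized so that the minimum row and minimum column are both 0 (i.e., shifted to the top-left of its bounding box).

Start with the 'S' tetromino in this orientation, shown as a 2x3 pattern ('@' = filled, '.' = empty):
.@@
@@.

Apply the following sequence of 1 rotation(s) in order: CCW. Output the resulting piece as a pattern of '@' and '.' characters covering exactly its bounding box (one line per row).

Start:
.@@
@@.
After rotation 1 (CCW):
@.
@@
.@

Answer: @.
@@
.@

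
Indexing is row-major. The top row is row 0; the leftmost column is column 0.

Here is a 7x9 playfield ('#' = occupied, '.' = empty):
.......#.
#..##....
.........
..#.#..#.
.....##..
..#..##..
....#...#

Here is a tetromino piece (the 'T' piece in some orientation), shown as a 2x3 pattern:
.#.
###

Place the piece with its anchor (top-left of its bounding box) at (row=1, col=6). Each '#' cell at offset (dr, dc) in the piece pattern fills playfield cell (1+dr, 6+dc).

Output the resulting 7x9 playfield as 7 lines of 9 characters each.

Fill (1+0,6+1) = (1,7)
Fill (1+1,6+0) = (2,6)
Fill (1+1,6+1) = (2,7)
Fill (1+1,6+2) = (2,8)

Answer: .......#.
#..##..#.
......###
..#.#..#.
.....##..
..#..##..
....#...#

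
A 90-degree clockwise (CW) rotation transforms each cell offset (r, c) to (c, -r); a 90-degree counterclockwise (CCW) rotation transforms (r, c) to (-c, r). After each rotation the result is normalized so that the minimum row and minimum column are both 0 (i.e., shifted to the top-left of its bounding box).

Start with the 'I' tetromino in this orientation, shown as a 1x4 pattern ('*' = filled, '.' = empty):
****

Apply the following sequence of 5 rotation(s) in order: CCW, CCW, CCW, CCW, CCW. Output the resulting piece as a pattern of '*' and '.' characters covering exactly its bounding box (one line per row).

Start:
****
After rotation 1 (CCW):
*
*
*
*
After rotation 2 (CCW):
****
After rotation 3 (CCW):
*
*
*
*
After rotation 4 (CCW):
****
After rotation 5 (CCW):
*
*
*
*

Answer: *
*
*
*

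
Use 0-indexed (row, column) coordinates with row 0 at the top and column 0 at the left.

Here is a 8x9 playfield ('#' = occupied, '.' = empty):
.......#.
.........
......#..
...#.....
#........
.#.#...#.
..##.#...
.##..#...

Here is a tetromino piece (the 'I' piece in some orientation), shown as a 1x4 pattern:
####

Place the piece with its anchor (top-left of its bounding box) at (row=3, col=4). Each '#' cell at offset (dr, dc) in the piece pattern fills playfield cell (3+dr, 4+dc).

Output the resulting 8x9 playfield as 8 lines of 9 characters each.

Answer: .......#.
.........
......#..
...#####.
#........
.#.#...#.
..##.#...
.##..#...

Derivation:
Fill (3+0,4+0) = (3,4)
Fill (3+0,4+1) = (3,5)
Fill (3+0,4+2) = (3,6)
Fill (3+0,4+3) = (3,7)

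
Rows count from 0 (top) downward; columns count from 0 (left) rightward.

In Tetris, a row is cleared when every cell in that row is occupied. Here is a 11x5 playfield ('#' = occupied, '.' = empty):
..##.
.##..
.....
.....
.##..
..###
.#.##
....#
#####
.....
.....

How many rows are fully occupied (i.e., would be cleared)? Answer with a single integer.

Answer: 1

Derivation:
Check each row:
  row 0: 3 empty cells -> not full
  row 1: 3 empty cells -> not full
  row 2: 5 empty cells -> not full
  row 3: 5 empty cells -> not full
  row 4: 3 empty cells -> not full
  row 5: 2 empty cells -> not full
  row 6: 2 empty cells -> not full
  row 7: 4 empty cells -> not full
  row 8: 0 empty cells -> FULL (clear)
  row 9: 5 empty cells -> not full
  row 10: 5 empty cells -> not full
Total rows cleared: 1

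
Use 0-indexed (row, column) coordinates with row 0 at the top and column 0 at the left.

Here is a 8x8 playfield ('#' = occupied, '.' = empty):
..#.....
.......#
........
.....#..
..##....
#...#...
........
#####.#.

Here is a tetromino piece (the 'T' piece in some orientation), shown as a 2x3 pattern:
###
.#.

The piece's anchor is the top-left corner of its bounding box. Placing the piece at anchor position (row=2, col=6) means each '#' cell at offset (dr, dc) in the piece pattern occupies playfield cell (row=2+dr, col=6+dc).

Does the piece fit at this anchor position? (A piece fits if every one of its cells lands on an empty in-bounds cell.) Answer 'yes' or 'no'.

Answer: no

Derivation:
Check each piece cell at anchor (2, 6):
  offset (0,0) -> (2,6): empty -> OK
  offset (0,1) -> (2,7): empty -> OK
  offset (0,2) -> (2,8): out of bounds -> FAIL
  offset (1,1) -> (3,7): empty -> OK
All cells valid: no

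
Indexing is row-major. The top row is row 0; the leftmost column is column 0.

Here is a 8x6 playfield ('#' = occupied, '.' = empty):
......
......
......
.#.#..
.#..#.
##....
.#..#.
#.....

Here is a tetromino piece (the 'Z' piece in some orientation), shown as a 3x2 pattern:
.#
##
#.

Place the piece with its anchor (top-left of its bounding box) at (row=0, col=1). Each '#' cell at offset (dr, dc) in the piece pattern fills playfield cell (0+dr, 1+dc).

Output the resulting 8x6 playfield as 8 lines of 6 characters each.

Fill (0+0,1+1) = (0,2)
Fill (0+1,1+0) = (1,1)
Fill (0+1,1+1) = (1,2)
Fill (0+2,1+0) = (2,1)

Answer: ..#...
.##...
.#....
.#.#..
.#..#.
##....
.#..#.
#.....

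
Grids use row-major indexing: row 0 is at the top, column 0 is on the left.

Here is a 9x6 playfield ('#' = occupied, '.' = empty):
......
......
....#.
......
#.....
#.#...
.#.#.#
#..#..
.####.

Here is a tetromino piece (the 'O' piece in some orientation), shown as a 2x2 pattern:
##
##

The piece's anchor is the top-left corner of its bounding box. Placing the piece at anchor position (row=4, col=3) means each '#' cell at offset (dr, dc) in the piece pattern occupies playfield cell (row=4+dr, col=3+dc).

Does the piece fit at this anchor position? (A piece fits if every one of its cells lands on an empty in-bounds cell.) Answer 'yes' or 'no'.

Check each piece cell at anchor (4, 3):
  offset (0,0) -> (4,3): empty -> OK
  offset (0,1) -> (4,4): empty -> OK
  offset (1,0) -> (5,3): empty -> OK
  offset (1,1) -> (5,4): empty -> OK
All cells valid: yes

Answer: yes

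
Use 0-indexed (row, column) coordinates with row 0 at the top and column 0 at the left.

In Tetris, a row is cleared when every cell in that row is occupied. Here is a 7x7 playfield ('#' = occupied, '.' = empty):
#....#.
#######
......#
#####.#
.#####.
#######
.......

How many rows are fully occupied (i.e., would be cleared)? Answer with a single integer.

Answer: 2

Derivation:
Check each row:
  row 0: 5 empty cells -> not full
  row 1: 0 empty cells -> FULL (clear)
  row 2: 6 empty cells -> not full
  row 3: 1 empty cell -> not full
  row 4: 2 empty cells -> not full
  row 5: 0 empty cells -> FULL (clear)
  row 6: 7 empty cells -> not full
Total rows cleared: 2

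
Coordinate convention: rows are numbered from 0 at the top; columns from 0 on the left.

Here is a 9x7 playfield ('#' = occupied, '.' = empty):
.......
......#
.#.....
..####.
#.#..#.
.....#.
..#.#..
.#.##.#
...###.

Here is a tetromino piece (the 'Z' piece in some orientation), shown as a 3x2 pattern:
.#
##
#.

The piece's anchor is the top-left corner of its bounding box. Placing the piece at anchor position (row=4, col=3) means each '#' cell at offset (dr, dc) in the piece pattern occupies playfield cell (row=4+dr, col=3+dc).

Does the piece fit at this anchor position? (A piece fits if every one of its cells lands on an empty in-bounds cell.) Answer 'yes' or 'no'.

Check each piece cell at anchor (4, 3):
  offset (0,1) -> (4,4): empty -> OK
  offset (1,0) -> (5,3): empty -> OK
  offset (1,1) -> (5,4): empty -> OK
  offset (2,0) -> (6,3): empty -> OK
All cells valid: yes

Answer: yes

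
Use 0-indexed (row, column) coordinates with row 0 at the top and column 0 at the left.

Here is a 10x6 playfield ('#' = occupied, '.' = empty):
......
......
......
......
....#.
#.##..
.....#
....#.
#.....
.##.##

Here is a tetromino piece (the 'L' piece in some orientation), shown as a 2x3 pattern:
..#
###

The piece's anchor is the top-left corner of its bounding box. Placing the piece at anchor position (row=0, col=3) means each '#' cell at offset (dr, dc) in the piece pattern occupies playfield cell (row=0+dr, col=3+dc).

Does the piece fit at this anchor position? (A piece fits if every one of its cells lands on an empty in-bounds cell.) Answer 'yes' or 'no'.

Answer: yes

Derivation:
Check each piece cell at anchor (0, 3):
  offset (0,2) -> (0,5): empty -> OK
  offset (1,0) -> (1,3): empty -> OK
  offset (1,1) -> (1,4): empty -> OK
  offset (1,2) -> (1,5): empty -> OK
All cells valid: yes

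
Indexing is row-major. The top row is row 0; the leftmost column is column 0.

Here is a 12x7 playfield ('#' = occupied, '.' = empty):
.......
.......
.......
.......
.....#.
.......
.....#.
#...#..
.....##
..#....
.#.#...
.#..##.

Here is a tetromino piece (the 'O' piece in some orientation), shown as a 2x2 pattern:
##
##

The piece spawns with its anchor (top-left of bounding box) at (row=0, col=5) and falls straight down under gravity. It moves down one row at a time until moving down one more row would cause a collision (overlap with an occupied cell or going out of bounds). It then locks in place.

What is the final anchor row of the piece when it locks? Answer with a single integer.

Answer: 2

Derivation:
Spawn at (row=0, col=5). Try each row:
  row 0: fits
  row 1: fits
  row 2: fits
  row 3: blocked -> lock at row 2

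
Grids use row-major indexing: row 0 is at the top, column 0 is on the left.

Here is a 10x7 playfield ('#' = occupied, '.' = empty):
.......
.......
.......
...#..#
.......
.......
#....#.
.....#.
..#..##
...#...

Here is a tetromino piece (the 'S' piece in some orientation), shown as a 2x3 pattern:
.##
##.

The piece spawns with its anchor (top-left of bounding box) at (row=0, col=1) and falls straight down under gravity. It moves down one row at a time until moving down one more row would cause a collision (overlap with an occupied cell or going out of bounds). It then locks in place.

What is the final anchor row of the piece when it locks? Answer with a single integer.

Answer: 2

Derivation:
Spawn at (row=0, col=1). Try each row:
  row 0: fits
  row 1: fits
  row 2: fits
  row 3: blocked -> lock at row 2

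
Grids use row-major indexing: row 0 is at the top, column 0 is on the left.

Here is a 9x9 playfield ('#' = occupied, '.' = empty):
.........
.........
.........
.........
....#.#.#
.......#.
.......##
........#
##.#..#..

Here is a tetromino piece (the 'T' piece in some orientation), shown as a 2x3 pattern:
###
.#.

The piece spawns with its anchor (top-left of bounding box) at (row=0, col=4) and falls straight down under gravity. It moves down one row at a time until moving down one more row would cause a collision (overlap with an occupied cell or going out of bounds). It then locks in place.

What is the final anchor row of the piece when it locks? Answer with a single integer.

Spawn at (row=0, col=4). Try each row:
  row 0: fits
  row 1: fits
  row 2: fits
  row 3: fits
  row 4: blocked -> lock at row 3

Answer: 3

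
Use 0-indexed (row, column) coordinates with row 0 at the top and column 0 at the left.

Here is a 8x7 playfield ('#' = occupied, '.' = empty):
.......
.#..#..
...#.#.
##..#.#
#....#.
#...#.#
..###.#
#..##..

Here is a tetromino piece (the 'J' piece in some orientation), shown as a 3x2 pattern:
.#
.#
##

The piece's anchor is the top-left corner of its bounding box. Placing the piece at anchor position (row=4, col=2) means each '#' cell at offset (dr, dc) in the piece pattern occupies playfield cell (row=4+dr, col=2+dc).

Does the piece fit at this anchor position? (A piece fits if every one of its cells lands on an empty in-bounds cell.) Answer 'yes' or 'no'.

Answer: no

Derivation:
Check each piece cell at anchor (4, 2):
  offset (0,1) -> (4,3): empty -> OK
  offset (1,1) -> (5,3): empty -> OK
  offset (2,0) -> (6,2): occupied ('#') -> FAIL
  offset (2,1) -> (6,3): occupied ('#') -> FAIL
All cells valid: no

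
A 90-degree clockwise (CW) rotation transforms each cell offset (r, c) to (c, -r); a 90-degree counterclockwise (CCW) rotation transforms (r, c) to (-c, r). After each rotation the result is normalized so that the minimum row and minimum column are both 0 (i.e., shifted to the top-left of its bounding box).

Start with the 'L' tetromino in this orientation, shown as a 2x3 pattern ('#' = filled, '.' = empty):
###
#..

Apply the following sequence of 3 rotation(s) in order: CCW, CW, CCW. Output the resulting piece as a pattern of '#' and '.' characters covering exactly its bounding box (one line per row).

Answer: #.
#.
##

Derivation:
Start:
###
#..
After rotation 1 (CCW):
#.
#.
##
After rotation 2 (CW):
###
#..
After rotation 3 (CCW):
#.
#.
##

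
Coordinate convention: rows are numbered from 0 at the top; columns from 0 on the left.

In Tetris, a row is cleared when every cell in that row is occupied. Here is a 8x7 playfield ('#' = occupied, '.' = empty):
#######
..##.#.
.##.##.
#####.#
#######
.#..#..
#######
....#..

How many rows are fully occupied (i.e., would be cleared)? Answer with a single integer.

Check each row:
  row 0: 0 empty cells -> FULL (clear)
  row 1: 4 empty cells -> not full
  row 2: 3 empty cells -> not full
  row 3: 1 empty cell -> not full
  row 4: 0 empty cells -> FULL (clear)
  row 5: 5 empty cells -> not full
  row 6: 0 empty cells -> FULL (clear)
  row 7: 6 empty cells -> not full
Total rows cleared: 3

Answer: 3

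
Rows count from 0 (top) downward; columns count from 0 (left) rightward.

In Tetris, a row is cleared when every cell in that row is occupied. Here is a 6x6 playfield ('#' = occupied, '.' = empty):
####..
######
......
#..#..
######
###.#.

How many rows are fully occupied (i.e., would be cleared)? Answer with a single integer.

Check each row:
  row 0: 2 empty cells -> not full
  row 1: 0 empty cells -> FULL (clear)
  row 2: 6 empty cells -> not full
  row 3: 4 empty cells -> not full
  row 4: 0 empty cells -> FULL (clear)
  row 5: 2 empty cells -> not full
Total rows cleared: 2

Answer: 2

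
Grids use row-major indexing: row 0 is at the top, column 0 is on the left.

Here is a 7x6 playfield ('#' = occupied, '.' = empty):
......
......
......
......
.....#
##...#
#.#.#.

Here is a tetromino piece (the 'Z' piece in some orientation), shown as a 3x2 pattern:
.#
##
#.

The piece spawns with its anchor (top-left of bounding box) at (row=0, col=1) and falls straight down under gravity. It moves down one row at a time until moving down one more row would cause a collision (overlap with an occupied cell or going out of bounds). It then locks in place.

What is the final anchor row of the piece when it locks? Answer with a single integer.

Spawn at (row=0, col=1). Try each row:
  row 0: fits
  row 1: fits
  row 2: fits
  row 3: blocked -> lock at row 2

Answer: 2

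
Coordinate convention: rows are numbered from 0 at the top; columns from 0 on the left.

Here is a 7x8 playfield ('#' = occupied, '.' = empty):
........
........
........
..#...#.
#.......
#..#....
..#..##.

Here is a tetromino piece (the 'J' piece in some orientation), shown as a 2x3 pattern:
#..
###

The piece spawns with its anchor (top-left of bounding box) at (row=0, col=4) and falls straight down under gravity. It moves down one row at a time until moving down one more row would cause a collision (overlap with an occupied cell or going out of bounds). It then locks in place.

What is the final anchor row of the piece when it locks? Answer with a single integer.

Answer: 1

Derivation:
Spawn at (row=0, col=4). Try each row:
  row 0: fits
  row 1: fits
  row 2: blocked -> lock at row 1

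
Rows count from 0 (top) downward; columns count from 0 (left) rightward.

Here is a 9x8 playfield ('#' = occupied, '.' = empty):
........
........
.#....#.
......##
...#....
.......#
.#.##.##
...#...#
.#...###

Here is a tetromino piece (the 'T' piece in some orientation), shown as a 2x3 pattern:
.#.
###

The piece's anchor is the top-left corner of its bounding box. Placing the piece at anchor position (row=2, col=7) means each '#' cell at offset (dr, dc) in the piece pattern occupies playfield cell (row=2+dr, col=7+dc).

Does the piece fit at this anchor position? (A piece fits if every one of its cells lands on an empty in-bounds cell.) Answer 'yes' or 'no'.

Answer: no

Derivation:
Check each piece cell at anchor (2, 7):
  offset (0,1) -> (2,8): out of bounds -> FAIL
  offset (1,0) -> (3,7): occupied ('#') -> FAIL
  offset (1,1) -> (3,8): out of bounds -> FAIL
  offset (1,2) -> (3,9): out of bounds -> FAIL
All cells valid: no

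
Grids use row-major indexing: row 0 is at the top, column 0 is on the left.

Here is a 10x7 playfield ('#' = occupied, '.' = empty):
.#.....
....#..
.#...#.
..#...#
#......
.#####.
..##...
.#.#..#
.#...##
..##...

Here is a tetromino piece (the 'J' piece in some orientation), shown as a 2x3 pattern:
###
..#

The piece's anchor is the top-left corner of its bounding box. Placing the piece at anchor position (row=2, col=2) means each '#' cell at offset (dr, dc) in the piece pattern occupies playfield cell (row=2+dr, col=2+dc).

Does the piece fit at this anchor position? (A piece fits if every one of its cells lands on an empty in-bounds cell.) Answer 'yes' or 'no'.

Check each piece cell at anchor (2, 2):
  offset (0,0) -> (2,2): empty -> OK
  offset (0,1) -> (2,3): empty -> OK
  offset (0,2) -> (2,4): empty -> OK
  offset (1,2) -> (3,4): empty -> OK
All cells valid: yes

Answer: yes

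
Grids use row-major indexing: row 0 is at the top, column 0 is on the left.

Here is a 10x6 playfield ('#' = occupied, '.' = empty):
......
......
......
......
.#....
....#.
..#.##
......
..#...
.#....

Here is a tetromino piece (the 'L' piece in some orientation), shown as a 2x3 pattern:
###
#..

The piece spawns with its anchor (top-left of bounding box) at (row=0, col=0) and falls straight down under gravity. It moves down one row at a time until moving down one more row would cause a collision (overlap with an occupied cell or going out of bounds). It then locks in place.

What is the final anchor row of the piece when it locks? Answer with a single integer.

Spawn at (row=0, col=0). Try each row:
  row 0: fits
  row 1: fits
  row 2: fits
  row 3: fits
  row 4: blocked -> lock at row 3

Answer: 3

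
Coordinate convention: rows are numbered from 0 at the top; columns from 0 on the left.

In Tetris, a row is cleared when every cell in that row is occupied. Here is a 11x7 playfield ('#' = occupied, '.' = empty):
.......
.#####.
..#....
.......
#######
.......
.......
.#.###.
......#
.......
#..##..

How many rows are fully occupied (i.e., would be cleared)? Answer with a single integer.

Check each row:
  row 0: 7 empty cells -> not full
  row 1: 2 empty cells -> not full
  row 2: 6 empty cells -> not full
  row 3: 7 empty cells -> not full
  row 4: 0 empty cells -> FULL (clear)
  row 5: 7 empty cells -> not full
  row 6: 7 empty cells -> not full
  row 7: 3 empty cells -> not full
  row 8: 6 empty cells -> not full
  row 9: 7 empty cells -> not full
  row 10: 4 empty cells -> not full
Total rows cleared: 1

Answer: 1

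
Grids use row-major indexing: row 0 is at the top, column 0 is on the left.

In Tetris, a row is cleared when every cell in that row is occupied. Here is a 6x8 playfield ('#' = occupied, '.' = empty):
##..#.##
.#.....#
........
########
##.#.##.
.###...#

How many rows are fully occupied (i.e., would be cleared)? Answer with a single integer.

Check each row:
  row 0: 3 empty cells -> not full
  row 1: 6 empty cells -> not full
  row 2: 8 empty cells -> not full
  row 3: 0 empty cells -> FULL (clear)
  row 4: 3 empty cells -> not full
  row 5: 4 empty cells -> not full
Total rows cleared: 1

Answer: 1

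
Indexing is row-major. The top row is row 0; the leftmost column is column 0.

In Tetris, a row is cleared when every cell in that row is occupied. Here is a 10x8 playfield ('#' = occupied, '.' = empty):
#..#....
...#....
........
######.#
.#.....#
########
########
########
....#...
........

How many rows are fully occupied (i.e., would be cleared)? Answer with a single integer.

Check each row:
  row 0: 6 empty cells -> not full
  row 1: 7 empty cells -> not full
  row 2: 8 empty cells -> not full
  row 3: 1 empty cell -> not full
  row 4: 6 empty cells -> not full
  row 5: 0 empty cells -> FULL (clear)
  row 6: 0 empty cells -> FULL (clear)
  row 7: 0 empty cells -> FULL (clear)
  row 8: 7 empty cells -> not full
  row 9: 8 empty cells -> not full
Total rows cleared: 3

Answer: 3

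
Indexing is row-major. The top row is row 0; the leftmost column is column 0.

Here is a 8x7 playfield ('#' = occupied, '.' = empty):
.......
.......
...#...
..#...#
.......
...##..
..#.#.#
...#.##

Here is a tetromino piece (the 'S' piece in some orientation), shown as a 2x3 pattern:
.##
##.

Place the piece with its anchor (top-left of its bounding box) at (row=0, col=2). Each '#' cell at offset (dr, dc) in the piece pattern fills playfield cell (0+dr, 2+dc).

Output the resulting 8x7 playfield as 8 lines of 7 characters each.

Fill (0+0,2+1) = (0,3)
Fill (0+0,2+2) = (0,4)
Fill (0+1,2+0) = (1,2)
Fill (0+1,2+1) = (1,3)

Answer: ...##..
..##...
...#...
..#...#
.......
...##..
..#.#.#
...#.##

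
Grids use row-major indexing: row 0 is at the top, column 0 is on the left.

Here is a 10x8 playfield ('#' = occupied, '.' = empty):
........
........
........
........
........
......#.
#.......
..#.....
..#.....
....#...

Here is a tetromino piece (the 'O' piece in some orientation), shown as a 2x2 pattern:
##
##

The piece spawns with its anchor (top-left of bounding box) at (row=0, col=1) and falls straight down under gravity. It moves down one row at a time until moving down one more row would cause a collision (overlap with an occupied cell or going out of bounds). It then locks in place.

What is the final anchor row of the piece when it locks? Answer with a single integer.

Spawn at (row=0, col=1). Try each row:
  row 0: fits
  row 1: fits
  row 2: fits
  row 3: fits
  row 4: fits
  row 5: fits
  row 6: blocked -> lock at row 5

Answer: 5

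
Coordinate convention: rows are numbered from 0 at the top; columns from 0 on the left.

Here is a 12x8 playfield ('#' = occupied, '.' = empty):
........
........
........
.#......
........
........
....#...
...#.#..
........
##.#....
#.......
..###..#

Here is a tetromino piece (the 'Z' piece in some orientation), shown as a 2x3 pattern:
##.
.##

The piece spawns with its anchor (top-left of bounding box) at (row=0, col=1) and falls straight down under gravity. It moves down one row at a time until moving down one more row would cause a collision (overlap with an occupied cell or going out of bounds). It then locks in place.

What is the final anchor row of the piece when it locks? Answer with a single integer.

Spawn at (row=0, col=1). Try each row:
  row 0: fits
  row 1: fits
  row 2: fits
  row 3: blocked -> lock at row 2

Answer: 2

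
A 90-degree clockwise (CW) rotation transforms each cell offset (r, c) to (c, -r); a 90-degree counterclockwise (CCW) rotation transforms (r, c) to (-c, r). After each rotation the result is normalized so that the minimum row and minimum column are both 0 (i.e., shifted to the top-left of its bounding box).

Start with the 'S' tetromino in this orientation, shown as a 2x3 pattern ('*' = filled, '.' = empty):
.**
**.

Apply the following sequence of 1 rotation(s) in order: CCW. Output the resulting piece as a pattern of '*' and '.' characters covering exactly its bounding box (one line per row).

Answer: *.
**
.*

Derivation:
Start:
.**
**.
After rotation 1 (CCW):
*.
**
.*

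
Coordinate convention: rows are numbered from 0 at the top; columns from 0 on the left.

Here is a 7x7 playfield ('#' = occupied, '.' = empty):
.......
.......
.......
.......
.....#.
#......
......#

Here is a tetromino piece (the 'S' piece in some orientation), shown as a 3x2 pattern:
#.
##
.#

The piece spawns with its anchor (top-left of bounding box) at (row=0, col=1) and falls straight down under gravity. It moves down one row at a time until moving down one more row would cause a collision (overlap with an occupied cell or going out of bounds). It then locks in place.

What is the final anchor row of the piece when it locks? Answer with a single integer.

Spawn at (row=0, col=1). Try each row:
  row 0: fits
  row 1: fits
  row 2: fits
  row 3: fits
  row 4: fits
  row 5: blocked -> lock at row 4

Answer: 4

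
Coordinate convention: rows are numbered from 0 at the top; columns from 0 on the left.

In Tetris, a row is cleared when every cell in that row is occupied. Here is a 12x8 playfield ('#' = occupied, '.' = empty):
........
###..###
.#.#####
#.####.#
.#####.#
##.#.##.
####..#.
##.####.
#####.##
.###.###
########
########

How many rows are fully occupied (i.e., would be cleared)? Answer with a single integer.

Answer: 2

Derivation:
Check each row:
  row 0: 8 empty cells -> not full
  row 1: 2 empty cells -> not full
  row 2: 2 empty cells -> not full
  row 3: 2 empty cells -> not full
  row 4: 2 empty cells -> not full
  row 5: 3 empty cells -> not full
  row 6: 3 empty cells -> not full
  row 7: 2 empty cells -> not full
  row 8: 1 empty cell -> not full
  row 9: 2 empty cells -> not full
  row 10: 0 empty cells -> FULL (clear)
  row 11: 0 empty cells -> FULL (clear)
Total rows cleared: 2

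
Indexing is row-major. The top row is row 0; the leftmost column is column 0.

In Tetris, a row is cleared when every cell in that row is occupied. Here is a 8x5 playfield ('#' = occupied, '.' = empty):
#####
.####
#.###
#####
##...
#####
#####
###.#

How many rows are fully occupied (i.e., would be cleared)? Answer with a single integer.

Answer: 4

Derivation:
Check each row:
  row 0: 0 empty cells -> FULL (clear)
  row 1: 1 empty cell -> not full
  row 2: 1 empty cell -> not full
  row 3: 0 empty cells -> FULL (clear)
  row 4: 3 empty cells -> not full
  row 5: 0 empty cells -> FULL (clear)
  row 6: 0 empty cells -> FULL (clear)
  row 7: 1 empty cell -> not full
Total rows cleared: 4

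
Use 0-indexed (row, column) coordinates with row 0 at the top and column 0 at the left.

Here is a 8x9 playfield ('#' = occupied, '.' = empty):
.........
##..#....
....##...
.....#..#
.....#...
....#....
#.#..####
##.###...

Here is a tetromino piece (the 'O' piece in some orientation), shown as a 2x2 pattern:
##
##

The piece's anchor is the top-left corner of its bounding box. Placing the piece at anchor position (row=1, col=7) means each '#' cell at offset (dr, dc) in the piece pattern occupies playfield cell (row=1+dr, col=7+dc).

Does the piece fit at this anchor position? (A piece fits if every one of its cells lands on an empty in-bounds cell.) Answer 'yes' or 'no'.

Check each piece cell at anchor (1, 7):
  offset (0,0) -> (1,7): empty -> OK
  offset (0,1) -> (1,8): empty -> OK
  offset (1,0) -> (2,7): empty -> OK
  offset (1,1) -> (2,8): empty -> OK
All cells valid: yes

Answer: yes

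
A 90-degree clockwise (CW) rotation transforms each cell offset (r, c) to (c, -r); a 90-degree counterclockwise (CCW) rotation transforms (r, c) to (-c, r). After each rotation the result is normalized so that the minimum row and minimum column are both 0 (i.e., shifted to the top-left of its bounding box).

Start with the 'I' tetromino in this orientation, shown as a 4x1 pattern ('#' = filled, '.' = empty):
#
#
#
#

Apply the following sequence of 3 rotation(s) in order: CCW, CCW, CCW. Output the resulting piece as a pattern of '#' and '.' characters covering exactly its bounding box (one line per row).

Start:
#
#
#
#
After rotation 1 (CCW):
####
After rotation 2 (CCW):
#
#
#
#
After rotation 3 (CCW):
####

Answer: ####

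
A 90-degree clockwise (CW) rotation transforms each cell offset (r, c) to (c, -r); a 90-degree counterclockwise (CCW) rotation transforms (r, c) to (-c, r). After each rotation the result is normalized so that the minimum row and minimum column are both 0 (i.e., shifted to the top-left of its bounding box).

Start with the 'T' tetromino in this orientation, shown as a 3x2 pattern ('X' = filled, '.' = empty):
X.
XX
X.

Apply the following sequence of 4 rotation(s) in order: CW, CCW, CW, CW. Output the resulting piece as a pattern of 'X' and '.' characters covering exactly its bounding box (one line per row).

Start:
X.
XX
X.
After rotation 1 (CW):
XXX
.X.
After rotation 2 (CCW):
X.
XX
X.
After rotation 3 (CW):
XXX
.X.
After rotation 4 (CW):
.X
XX
.X

Answer: .X
XX
.X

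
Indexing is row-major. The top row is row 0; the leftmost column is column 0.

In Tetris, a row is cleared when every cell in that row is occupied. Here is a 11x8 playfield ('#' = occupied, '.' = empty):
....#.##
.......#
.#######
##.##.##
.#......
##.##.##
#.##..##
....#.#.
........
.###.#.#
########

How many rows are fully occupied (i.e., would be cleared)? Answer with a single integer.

Answer: 1

Derivation:
Check each row:
  row 0: 5 empty cells -> not full
  row 1: 7 empty cells -> not full
  row 2: 1 empty cell -> not full
  row 3: 2 empty cells -> not full
  row 4: 7 empty cells -> not full
  row 5: 2 empty cells -> not full
  row 6: 3 empty cells -> not full
  row 7: 6 empty cells -> not full
  row 8: 8 empty cells -> not full
  row 9: 3 empty cells -> not full
  row 10: 0 empty cells -> FULL (clear)
Total rows cleared: 1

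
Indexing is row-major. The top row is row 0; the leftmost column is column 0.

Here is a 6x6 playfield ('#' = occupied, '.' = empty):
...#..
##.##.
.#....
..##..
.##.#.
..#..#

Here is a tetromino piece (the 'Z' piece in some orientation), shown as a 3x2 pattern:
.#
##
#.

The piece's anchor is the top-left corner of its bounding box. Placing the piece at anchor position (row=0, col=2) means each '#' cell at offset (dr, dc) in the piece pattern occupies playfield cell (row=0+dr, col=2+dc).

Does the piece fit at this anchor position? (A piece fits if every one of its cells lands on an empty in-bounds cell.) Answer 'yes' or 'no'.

Check each piece cell at anchor (0, 2):
  offset (0,1) -> (0,3): occupied ('#') -> FAIL
  offset (1,0) -> (1,2): empty -> OK
  offset (1,1) -> (1,3): occupied ('#') -> FAIL
  offset (2,0) -> (2,2): empty -> OK
All cells valid: no

Answer: no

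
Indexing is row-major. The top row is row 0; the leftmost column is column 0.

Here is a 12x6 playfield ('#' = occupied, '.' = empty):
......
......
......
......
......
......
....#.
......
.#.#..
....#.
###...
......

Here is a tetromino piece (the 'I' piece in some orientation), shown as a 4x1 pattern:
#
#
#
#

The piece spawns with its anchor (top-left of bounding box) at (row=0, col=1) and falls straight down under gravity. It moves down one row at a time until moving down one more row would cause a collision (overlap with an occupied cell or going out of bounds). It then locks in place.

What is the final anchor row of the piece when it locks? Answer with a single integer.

Answer: 4

Derivation:
Spawn at (row=0, col=1). Try each row:
  row 0: fits
  row 1: fits
  row 2: fits
  row 3: fits
  row 4: fits
  row 5: blocked -> lock at row 4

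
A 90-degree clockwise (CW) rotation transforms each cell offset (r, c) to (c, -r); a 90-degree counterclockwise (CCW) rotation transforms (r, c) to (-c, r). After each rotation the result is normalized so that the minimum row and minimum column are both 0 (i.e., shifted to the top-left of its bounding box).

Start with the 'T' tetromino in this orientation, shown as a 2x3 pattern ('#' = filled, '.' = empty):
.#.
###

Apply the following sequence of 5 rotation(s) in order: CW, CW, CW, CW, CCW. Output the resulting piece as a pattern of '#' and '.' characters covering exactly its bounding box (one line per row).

Start:
.#.
###
After rotation 1 (CW):
#.
##
#.
After rotation 2 (CW):
###
.#.
After rotation 3 (CW):
.#
##
.#
After rotation 4 (CW):
.#.
###
After rotation 5 (CCW):
.#
##
.#

Answer: .#
##
.#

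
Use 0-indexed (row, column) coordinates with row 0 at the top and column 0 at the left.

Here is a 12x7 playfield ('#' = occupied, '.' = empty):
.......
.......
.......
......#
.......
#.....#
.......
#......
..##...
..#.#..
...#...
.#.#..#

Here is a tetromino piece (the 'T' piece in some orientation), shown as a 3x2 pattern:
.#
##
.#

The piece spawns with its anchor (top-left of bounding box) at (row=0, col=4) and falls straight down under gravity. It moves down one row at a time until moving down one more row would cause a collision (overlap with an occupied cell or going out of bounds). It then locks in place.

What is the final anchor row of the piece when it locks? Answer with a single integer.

Answer: 7

Derivation:
Spawn at (row=0, col=4). Try each row:
  row 0: fits
  row 1: fits
  row 2: fits
  row 3: fits
  row 4: fits
  row 5: fits
  row 6: fits
  row 7: fits
  row 8: blocked -> lock at row 7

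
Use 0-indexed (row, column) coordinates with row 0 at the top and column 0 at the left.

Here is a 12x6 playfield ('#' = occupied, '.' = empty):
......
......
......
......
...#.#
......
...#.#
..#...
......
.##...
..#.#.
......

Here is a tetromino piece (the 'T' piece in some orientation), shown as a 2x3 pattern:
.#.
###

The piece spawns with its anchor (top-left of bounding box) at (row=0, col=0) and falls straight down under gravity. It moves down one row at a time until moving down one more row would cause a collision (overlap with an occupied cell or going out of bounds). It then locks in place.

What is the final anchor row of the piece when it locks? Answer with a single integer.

Answer: 5

Derivation:
Spawn at (row=0, col=0). Try each row:
  row 0: fits
  row 1: fits
  row 2: fits
  row 3: fits
  row 4: fits
  row 5: fits
  row 6: blocked -> lock at row 5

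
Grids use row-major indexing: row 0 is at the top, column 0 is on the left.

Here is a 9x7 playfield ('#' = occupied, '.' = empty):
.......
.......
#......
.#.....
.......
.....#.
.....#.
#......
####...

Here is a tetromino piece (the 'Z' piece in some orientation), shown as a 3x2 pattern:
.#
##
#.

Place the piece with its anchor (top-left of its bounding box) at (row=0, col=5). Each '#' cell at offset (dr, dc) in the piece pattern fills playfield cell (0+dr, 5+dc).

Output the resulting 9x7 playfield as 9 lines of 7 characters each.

Answer: ......#
.....##
#....#.
.#.....
.......
.....#.
.....#.
#......
####...

Derivation:
Fill (0+0,5+1) = (0,6)
Fill (0+1,5+0) = (1,5)
Fill (0+1,5+1) = (1,6)
Fill (0+2,5+0) = (2,5)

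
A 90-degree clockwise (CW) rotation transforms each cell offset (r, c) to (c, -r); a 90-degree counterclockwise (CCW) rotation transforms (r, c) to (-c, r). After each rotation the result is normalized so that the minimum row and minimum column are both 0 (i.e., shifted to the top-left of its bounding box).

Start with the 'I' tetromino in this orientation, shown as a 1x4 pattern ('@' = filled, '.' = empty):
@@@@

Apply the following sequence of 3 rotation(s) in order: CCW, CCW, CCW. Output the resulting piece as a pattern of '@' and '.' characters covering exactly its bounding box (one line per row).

Start:
@@@@
After rotation 1 (CCW):
@
@
@
@
After rotation 2 (CCW):
@@@@
After rotation 3 (CCW):
@
@
@
@

Answer: @
@
@
@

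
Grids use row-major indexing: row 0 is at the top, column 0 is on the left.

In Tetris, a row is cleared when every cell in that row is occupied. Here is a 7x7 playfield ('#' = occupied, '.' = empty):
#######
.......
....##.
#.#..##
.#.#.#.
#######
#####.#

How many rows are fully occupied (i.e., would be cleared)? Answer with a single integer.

Check each row:
  row 0: 0 empty cells -> FULL (clear)
  row 1: 7 empty cells -> not full
  row 2: 5 empty cells -> not full
  row 3: 3 empty cells -> not full
  row 4: 4 empty cells -> not full
  row 5: 0 empty cells -> FULL (clear)
  row 6: 1 empty cell -> not full
Total rows cleared: 2

Answer: 2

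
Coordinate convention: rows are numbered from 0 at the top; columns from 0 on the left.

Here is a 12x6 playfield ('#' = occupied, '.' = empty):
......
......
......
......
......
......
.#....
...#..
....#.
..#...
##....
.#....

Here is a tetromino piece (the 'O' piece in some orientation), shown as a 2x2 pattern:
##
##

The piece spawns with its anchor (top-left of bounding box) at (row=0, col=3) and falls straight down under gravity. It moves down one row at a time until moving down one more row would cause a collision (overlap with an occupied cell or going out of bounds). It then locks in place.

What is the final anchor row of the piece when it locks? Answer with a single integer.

Spawn at (row=0, col=3). Try each row:
  row 0: fits
  row 1: fits
  row 2: fits
  row 3: fits
  row 4: fits
  row 5: fits
  row 6: blocked -> lock at row 5

Answer: 5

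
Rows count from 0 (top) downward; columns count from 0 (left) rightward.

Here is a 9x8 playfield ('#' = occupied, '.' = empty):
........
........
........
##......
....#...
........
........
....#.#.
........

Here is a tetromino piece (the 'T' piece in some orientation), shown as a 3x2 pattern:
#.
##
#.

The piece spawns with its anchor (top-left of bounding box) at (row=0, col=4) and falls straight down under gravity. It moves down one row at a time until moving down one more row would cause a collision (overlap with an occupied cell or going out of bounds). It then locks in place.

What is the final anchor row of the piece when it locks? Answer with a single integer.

Answer: 1

Derivation:
Spawn at (row=0, col=4). Try each row:
  row 0: fits
  row 1: fits
  row 2: blocked -> lock at row 1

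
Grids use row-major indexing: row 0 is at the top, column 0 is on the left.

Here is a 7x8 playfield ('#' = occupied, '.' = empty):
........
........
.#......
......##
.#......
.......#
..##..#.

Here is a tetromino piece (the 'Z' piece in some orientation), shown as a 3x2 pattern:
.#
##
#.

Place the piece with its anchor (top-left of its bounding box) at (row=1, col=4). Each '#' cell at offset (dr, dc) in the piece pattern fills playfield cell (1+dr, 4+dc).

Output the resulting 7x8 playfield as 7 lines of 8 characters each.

Answer: ........
.....#..
.#..##..
....#.##
.#......
.......#
..##..#.

Derivation:
Fill (1+0,4+1) = (1,5)
Fill (1+1,4+0) = (2,4)
Fill (1+1,4+1) = (2,5)
Fill (1+2,4+0) = (3,4)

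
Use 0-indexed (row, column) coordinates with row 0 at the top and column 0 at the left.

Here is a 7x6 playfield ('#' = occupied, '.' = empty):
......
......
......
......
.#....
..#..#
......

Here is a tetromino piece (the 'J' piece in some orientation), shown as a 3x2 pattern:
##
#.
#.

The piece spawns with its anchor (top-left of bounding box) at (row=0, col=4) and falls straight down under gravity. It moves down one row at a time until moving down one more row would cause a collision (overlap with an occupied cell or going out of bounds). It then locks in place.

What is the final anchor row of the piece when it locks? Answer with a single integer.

Answer: 4

Derivation:
Spawn at (row=0, col=4). Try each row:
  row 0: fits
  row 1: fits
  row 2: fits
  row 3: fits
  row 4: fits
  row 5: blocked -> lock at row 4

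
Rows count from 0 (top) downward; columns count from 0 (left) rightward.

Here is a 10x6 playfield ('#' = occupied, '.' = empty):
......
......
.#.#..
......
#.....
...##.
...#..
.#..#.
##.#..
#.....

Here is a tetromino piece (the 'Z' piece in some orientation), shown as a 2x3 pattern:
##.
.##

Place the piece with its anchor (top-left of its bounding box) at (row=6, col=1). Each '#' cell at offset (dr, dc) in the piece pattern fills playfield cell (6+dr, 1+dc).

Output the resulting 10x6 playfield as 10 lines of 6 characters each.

Fill (6+0,1+0) = (6,1)
Fill (6+0,1+1) = (6,2)
Fill (6+1,1+1) = (7,2)
Fill (6+1,1+2) = (7,3)

Answer: ......
......
.#.#..
......
#.....
...##.
.###..
.####.
##.#..
#.....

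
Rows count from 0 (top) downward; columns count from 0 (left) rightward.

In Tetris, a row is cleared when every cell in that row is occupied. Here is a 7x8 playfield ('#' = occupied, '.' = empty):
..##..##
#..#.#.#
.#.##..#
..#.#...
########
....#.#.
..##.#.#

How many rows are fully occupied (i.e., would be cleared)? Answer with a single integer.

Answer: 1

Derivation:
Check each row:
  row 0: 4 empty cells -> not full
  row 1: 4 empty cells -> not full
  row 2: 4 empty cells -> not full
  row 3: 6 empty cells -> not full
  row 4: 0 empty cells -> FULL (clear)
  row 5: 6 empty cells -> not full
  row 6: 4 empty cells -> not full
Total rows cleared: 1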